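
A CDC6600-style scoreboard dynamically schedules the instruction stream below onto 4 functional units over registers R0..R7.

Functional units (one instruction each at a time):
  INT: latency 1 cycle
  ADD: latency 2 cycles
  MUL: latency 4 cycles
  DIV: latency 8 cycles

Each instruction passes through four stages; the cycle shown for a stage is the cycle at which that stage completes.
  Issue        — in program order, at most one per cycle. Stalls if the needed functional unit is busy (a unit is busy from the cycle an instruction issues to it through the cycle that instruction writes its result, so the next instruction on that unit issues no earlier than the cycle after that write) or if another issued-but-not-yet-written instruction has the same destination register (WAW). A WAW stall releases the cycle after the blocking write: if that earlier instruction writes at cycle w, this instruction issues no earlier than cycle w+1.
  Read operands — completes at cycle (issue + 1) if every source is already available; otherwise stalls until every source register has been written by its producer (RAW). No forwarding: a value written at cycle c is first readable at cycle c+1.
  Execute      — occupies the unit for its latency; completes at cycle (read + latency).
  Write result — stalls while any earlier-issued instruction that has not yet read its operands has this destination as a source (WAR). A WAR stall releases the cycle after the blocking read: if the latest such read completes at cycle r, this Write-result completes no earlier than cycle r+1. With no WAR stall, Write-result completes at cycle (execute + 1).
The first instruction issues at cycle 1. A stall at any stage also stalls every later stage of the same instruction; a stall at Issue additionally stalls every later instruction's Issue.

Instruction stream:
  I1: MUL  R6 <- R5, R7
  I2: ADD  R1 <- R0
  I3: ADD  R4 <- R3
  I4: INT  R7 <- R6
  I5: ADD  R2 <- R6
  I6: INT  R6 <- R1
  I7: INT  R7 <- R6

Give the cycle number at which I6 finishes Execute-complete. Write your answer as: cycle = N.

cycle = 15

  I1 | 1 | 2 | 6 | 7
  I2 | 2 | 3 | 5 | 6
  I3 | 7 | 8 | 10 | 11   struct: ADD busy until I2 writes@6
  I4 | 8 | 9 | 10 | 11
  I5 | 12 | 13 | 15 | 16   struct: ADD busy until I3 writes@11
  I6 | 13 | 14 | 15 | 16
  I7 | 17 | 18 | 19 | 20   struct: INT busy until I6 writes@16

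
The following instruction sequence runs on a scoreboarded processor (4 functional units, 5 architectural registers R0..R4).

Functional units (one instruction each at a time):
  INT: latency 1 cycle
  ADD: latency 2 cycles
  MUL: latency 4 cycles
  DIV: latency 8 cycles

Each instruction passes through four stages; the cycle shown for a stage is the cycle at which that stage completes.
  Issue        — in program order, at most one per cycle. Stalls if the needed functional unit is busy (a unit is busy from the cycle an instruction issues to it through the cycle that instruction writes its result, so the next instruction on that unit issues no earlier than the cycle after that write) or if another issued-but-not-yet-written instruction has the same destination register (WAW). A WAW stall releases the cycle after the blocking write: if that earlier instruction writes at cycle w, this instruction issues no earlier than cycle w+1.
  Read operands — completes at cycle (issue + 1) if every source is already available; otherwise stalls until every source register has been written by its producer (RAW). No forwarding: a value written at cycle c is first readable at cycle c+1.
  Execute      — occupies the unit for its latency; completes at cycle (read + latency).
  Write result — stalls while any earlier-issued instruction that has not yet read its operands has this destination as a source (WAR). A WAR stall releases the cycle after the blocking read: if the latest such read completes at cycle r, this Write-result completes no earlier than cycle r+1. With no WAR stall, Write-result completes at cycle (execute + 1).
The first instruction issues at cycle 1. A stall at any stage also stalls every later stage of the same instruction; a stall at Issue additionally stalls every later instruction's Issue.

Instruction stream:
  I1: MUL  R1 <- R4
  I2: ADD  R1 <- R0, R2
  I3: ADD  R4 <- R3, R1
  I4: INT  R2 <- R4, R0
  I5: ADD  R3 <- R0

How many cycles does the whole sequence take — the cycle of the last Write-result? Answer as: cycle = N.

I1: IS=1 RO=2 EX=6 WR=7
I2: IS=8 RO=9 EX=11 WR=12  [WAW R1: wait I1 write@7]
I3: IS=13 RO=14 EX=16 WR=17  [struct: ADD busy until I2 writes@12]
I4: IS=14 RO=18 EX=19 WR=20  [RAW R4: wait I3 write@17]
I5: IS=18 RO=19 EX=21 WR=22  [struct: ADD busy until I3 writes@17]

cycle = 22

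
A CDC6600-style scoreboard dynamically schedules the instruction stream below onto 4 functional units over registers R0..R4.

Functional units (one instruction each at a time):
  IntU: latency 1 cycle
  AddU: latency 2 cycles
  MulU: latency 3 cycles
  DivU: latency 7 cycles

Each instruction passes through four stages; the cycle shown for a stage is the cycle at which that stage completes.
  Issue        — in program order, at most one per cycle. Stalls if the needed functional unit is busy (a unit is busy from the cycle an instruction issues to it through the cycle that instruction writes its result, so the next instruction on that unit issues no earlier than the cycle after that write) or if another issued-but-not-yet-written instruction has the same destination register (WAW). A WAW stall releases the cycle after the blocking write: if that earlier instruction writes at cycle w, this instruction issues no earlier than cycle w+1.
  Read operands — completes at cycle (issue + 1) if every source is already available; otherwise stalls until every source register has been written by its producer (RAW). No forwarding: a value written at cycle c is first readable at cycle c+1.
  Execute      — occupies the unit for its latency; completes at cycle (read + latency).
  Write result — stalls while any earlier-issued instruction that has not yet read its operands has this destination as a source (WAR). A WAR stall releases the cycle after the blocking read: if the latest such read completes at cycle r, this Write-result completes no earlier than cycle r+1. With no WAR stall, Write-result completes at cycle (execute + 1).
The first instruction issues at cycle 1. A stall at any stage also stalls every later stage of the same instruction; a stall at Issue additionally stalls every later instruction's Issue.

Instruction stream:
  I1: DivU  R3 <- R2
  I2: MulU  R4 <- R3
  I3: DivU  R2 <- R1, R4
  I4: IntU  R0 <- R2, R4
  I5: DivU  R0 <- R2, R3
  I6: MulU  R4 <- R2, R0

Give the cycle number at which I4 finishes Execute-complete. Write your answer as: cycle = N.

cycle = 26

[1] I1→DivU
[2] I1 RO; I2→MulU
[9] I1 EX
[10] I1 WR R3
[11] I2 RO; I3→DivU
[12] I4→IntU
[14] I2 EX
[15] I2 WR R4
[16] I3 RO
[23] I3 EX
[24] I3 WR R2
[25] I4 RO
[26] I4 EX
[27] I4 WR R0
[28] I5→DivU
[29] I5 RO; I6→MulU
[36] I5 EX
[37] I5 WR R0
[38] I6 RO
[41] I6 EX
[42] I6 WR R4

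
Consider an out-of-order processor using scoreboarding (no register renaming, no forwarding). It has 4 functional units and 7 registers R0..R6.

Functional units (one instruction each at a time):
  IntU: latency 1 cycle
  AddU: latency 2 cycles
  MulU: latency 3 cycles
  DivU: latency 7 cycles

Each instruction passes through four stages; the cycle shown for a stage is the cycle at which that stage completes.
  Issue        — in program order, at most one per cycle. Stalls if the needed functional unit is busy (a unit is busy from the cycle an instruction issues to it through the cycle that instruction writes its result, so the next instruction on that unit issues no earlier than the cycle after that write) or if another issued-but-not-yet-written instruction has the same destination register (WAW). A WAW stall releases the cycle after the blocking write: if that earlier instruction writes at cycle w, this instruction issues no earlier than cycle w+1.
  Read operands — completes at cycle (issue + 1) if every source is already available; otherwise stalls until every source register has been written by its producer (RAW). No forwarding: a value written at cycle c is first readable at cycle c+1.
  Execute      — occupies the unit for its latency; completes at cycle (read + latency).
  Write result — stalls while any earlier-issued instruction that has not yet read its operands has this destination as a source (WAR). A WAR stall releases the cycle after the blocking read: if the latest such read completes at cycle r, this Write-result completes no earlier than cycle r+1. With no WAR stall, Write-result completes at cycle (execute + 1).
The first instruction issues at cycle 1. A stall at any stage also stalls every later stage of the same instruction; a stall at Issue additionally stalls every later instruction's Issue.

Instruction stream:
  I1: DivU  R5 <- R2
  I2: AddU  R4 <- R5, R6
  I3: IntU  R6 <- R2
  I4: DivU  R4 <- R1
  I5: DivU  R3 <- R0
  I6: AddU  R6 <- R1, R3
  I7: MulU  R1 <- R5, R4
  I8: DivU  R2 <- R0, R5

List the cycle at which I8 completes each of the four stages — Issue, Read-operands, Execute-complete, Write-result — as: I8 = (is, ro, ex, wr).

I8 = (35, 36, 43, 44)

[I1] 1/2/9/10
[I2] 2/11/13/14  (RAW R5: wait I1 write@10)
[I3] 3/4/5/12  (WAR R6: wait I2 read@11)
[I4] 15/16/23/24  (WAW R4: wait I2 write@14)
[I5] 25/26/33/34  (struct: DivU busy until I4 writes@24)
[I6] 26/35/37/38  (RAW R3: wait I5 write@34)
[I7] 27/28/31/36  (WAR R1: wait I6 read@35)
[I8] 35/36/43/44  (struct: DivU busy until I5 writes@34)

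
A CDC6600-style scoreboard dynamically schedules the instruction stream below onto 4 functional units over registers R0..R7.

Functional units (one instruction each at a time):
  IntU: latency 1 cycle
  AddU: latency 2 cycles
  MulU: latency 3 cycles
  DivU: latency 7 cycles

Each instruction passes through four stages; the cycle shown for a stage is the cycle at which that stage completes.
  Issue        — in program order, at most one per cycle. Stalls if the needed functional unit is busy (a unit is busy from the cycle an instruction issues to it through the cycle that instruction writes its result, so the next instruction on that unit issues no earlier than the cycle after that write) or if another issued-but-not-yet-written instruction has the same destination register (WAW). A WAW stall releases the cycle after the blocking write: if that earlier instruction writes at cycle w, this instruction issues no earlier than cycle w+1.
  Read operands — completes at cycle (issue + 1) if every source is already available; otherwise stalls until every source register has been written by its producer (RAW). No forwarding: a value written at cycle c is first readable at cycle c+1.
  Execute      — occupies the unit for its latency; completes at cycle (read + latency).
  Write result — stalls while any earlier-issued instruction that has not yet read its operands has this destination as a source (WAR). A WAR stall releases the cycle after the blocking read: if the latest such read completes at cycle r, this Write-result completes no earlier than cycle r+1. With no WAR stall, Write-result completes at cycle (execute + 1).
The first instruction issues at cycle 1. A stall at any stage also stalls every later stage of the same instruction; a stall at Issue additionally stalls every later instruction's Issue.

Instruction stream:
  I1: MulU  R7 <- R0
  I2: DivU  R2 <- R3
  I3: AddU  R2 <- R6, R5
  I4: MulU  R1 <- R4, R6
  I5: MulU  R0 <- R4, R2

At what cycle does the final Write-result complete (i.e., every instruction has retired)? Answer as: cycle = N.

cycle = 24

I1: IS=1 RO=2 EX=5 WR=6
I2: IS=2 RO=3 EX=10 WR=11
I3: IS=12 RO=13 EX=15 WR=16  [WAW R2: wait I2 write@11]
I4: IS=13 RO=14 EX=17 WR=18
I5: IS=19 RO=20 EX=23 WR=24  [struct: MulU busy until I4 writes@18]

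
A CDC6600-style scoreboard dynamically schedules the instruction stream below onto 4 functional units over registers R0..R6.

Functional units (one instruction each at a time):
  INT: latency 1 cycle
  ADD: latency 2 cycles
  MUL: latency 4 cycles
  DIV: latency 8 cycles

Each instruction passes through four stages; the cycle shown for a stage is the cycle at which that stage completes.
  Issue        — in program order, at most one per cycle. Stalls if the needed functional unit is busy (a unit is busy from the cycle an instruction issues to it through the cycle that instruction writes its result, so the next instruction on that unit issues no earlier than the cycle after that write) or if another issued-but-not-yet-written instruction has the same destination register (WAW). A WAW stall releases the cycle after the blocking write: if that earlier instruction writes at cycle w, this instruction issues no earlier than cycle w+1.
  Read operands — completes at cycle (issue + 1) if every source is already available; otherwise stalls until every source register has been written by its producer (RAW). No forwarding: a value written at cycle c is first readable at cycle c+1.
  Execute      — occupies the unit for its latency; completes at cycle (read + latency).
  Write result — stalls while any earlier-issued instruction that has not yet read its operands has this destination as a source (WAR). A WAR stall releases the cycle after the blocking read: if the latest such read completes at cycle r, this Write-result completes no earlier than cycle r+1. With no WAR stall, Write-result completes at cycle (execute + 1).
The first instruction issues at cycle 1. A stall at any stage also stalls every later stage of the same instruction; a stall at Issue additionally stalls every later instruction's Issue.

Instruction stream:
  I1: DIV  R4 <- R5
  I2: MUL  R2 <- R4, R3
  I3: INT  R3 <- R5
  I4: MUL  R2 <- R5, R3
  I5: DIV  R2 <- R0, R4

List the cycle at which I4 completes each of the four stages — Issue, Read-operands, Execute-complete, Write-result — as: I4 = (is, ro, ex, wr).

I4 = (18, 19, 23, 24)

t=1  I1 issues→DIV
t=2  I1 reads · I2 issues→MUL
t=3  I3 issues→INT
t=4  I3 reads
t=5  I3 exec-done
t=10  I1 exec-done
t=11  I1 writes R4
t=12  I2 reads
t=13  I3 writes R3
t=16  I2 exec-done
t=17  I2 writes R2
t=18  I4 issues→MUL
t=19  I4 reads
t=23  I4 exec-done
t=24  I4 writes R2
t=25  I5 issues→DIV
t=26  I5 reads
t=34  I5 exec-done
t=35  I5 writes R2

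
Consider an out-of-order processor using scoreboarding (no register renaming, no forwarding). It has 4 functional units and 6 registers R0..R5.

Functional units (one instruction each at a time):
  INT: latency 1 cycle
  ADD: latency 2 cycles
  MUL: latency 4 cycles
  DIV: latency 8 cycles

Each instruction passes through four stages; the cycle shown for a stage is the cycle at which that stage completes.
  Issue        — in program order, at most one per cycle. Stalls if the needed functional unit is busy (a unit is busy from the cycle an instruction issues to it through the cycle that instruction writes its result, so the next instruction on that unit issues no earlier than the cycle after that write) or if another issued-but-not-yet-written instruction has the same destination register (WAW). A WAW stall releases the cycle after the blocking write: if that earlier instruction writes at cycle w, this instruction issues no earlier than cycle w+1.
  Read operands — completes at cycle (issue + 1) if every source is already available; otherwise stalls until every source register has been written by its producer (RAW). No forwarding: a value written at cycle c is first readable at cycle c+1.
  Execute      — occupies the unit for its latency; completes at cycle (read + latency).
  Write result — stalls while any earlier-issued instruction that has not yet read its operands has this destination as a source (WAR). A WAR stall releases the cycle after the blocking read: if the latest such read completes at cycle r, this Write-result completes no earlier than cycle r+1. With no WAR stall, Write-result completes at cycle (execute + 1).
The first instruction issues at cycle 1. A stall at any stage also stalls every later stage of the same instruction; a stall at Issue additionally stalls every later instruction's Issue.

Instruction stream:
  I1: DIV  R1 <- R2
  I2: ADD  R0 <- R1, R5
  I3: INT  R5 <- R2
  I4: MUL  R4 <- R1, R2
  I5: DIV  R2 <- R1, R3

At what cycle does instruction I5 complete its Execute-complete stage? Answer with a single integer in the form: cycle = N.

cycle = 21

[1] I1 issues→DIV
[2] I1 reads · I2 issues→ADD
[3] I3 issues→INT
[4] I3 reads · I4 issues→MUL
[5] I3 exec-done
[10] I1 exec-done
[11] I1 writes R1
[12] I2 reads · I4 reads · I5 issues→DIV
[13] I3 writes R5 · I5 reads
[14] I2 exec-done
[15] I2 writes R0
[16] I4 exec-done
[17] I4 writes R4
[21] I5 exec-done
[22] I5 writes R2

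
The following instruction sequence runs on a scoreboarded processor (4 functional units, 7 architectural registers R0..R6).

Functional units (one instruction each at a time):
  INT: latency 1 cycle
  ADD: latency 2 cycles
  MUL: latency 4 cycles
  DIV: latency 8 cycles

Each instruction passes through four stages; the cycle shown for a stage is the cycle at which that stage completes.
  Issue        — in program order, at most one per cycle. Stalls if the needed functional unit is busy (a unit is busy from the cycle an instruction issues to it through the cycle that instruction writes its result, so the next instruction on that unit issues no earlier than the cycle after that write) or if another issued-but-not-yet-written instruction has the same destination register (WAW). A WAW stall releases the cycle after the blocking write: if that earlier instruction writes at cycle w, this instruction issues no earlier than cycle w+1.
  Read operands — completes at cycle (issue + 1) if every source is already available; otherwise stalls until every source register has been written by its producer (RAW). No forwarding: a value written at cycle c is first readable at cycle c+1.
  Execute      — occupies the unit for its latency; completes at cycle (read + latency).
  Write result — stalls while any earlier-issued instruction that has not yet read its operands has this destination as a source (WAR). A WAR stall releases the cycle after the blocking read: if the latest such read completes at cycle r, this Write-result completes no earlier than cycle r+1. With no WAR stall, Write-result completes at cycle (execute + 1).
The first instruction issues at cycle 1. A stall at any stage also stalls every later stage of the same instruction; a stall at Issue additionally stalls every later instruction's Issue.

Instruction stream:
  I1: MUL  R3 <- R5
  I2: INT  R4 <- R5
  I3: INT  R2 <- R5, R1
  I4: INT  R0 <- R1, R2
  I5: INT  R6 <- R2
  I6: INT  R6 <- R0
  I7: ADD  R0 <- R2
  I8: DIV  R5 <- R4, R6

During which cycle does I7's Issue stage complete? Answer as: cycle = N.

I1: IS=1 RO=2 EX=6 WR=7
I2: IS=2 RO=3 EX=4 WR=5
I3: IS=6 RO=7 EX=8 WR=9  [struct: INT busy until I2 writes@5]
I4: IS=10 RO=11 EX=12 WR=13  [struct: INT busy until I3 writes@9]
I5: IS=14 RO=15 EX=16 WR=17  [struct: INT busy until I4 writes@13]
I6: IS=18 RO=19 EX=20 WR=21  [struct: INT busy until I5 writes@17]
I7: IS=19 RO=20 EX=22 WR=23
I8: IS=20 RO=22 EX=30 WR=31  [RAW R6: wait I6 write@21]

cycle = 19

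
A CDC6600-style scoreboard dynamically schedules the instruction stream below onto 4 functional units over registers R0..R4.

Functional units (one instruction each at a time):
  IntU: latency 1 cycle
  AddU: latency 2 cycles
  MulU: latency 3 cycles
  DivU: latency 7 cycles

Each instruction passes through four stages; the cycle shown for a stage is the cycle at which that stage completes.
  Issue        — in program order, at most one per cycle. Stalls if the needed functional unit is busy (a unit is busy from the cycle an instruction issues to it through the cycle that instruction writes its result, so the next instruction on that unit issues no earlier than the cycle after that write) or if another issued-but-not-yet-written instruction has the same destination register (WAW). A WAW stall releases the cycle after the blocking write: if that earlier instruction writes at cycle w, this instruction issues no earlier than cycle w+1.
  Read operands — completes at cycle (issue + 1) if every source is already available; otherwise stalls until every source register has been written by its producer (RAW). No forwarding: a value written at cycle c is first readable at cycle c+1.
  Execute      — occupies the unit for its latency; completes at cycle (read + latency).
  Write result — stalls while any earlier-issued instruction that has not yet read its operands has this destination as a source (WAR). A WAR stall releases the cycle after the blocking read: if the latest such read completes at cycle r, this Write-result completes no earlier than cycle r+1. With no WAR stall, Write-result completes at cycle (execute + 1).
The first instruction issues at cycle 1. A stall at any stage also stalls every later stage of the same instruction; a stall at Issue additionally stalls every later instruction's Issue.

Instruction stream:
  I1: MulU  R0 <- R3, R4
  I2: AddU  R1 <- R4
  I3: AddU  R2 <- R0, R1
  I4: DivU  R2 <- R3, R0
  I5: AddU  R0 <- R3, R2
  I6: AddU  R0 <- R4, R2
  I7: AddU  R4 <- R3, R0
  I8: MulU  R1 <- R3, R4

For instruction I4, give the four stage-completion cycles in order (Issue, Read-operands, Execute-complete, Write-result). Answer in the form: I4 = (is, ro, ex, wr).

I4 = (12, 13, 20, 21)

I1 -> (1, 2, 5, 6)
I2 -> (2, 3, 5, 6)
I3 -> (7, 8, 10, 11)  // struct: AddU busy until I2 writes@6
I4 -> (12, 13, 20, 21)  // WAW R2: wait I3 write@11
I5 -> (13, 22, 24, 25)  // RAW R2: wait I4 write@21
I6 -> (26, 27, 29, 30)  // struct: AddU busy until I5 writes@25
I7 -> (31, 32, 34, 35)  // struct: AddU busy until I6 writes@30
I8 -> (32, 36, 39, 40)  // RAW R4: wait I7 write@35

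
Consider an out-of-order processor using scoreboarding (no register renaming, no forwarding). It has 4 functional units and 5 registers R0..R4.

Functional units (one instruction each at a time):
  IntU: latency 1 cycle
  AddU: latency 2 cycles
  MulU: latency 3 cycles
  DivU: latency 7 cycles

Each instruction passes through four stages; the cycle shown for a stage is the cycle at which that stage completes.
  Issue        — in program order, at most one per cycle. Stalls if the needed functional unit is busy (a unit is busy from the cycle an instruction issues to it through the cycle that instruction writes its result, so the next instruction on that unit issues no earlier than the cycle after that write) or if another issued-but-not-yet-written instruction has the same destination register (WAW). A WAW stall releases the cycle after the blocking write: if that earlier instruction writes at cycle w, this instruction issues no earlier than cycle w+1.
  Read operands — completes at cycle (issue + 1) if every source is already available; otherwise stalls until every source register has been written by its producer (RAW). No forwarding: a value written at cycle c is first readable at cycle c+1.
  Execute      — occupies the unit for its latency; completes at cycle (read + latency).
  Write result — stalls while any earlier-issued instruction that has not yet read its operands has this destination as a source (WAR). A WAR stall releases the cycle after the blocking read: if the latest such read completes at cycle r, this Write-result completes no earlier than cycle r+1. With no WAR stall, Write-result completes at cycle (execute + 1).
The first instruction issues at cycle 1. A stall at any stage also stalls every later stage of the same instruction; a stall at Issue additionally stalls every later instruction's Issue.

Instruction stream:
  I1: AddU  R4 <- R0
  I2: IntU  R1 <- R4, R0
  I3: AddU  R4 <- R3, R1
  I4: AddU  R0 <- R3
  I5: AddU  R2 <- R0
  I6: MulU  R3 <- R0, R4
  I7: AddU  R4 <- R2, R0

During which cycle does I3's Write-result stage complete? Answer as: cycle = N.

[I1] 1/2/4/5
[I2] 2/6/7/8  (RAW R4: wait I1 write@5)
[I3] 6/9/11/12  (struct: AddU busy until I1 writes@5; RAW R1: wait I2 write@8)
[I4] 13/14/16/17  (struct: AddU busy until I3 writes@12)
[I5] 18/19/21/22  (struct: AddU busy until I4 writes@17)
[I6] 19/20/23/24
[I7] 23/24/26/27  (struct: AddU busy until I5 writes@22)

cycle = 12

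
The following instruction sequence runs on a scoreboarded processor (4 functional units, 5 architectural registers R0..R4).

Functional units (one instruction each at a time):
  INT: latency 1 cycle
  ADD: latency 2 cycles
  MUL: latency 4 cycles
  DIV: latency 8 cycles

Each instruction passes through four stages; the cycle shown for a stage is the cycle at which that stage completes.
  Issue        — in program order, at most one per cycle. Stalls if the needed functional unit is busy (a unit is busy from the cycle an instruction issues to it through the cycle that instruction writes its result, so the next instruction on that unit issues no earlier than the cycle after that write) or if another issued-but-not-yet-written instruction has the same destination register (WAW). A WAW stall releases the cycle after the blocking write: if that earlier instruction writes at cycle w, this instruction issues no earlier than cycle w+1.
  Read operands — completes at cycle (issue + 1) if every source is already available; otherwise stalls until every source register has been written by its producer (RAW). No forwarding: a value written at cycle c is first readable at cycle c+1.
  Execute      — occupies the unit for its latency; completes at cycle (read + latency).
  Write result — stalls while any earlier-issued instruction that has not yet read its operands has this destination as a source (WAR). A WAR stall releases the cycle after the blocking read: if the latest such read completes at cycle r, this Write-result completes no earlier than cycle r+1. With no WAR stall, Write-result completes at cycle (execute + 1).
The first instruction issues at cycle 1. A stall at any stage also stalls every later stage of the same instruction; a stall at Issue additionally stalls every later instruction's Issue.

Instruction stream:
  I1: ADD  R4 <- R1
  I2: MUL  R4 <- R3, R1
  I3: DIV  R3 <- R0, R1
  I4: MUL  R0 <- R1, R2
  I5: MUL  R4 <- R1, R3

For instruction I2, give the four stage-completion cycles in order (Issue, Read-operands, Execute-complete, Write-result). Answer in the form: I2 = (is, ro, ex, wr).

I1: IS=1 RO=2 EX=4 WR=5
I2: IS=6 RO=7 EX=11 WR=12  [WAW R4: wait I1 write@5]
I3: IS=7 RO=8 EX=16 WR=17
I4: IS=13 RO=14 EX=18 WR=19  [struct: MUL busy until I2 writes@12]
I5: IS=20 RO=21 EX=25 WR=26  [struct: MUL busy until I4 writes@19]

I2 = (6, 7, 11, 12)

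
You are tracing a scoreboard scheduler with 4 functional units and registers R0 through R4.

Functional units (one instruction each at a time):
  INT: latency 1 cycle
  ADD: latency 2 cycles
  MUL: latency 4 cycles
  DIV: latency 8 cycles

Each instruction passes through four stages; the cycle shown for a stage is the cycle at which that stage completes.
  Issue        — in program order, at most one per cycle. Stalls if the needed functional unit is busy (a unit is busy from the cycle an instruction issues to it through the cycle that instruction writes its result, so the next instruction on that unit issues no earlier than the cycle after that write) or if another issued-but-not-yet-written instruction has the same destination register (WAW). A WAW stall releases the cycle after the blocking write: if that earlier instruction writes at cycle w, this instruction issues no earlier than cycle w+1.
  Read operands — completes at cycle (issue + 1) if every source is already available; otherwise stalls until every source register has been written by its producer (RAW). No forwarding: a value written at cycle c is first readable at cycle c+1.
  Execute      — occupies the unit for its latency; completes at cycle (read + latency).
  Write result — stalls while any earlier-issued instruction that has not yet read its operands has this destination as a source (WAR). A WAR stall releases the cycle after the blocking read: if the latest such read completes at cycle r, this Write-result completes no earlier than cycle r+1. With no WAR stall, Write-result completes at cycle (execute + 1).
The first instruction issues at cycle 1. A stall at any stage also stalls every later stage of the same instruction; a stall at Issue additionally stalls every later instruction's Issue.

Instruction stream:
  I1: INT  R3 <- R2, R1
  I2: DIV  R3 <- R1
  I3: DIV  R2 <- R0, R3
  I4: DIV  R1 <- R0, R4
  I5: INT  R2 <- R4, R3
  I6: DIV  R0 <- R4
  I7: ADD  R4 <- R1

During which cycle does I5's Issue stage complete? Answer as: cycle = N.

t=1  issue I1 (INT)
t=2  I1 read-ops
t=3  I1 finished on INT
t=4  I1→R3
t=5  issue I2 (DIV)
t=6  I2 read-ops
t=14  I2 finished on DIV
t=15  I2→R3
t=16  issue I3 (DIV)
t=17  I3 read-ops
t=25  I3 finished on DIV
t=26  I3→R2
t=27  issue I4 (DIV)
t=28  I4 read-ops, issue I5 (INT)
t=29  I5 read-ops
t=30  I5 finished on INT
t=31  I5→R2
t=36  I4 finished on DIV
t=37  I4→R1
t=38  issue I6 (DIV)
t=39  I6 read-ops, issue I7 (ADD)
t=40  I7 read-ops
t=42  I7 finished on ADD
t=43  I7→R4
t=47  I6 finished on DIV
t=48  I6→R0

cycle = 28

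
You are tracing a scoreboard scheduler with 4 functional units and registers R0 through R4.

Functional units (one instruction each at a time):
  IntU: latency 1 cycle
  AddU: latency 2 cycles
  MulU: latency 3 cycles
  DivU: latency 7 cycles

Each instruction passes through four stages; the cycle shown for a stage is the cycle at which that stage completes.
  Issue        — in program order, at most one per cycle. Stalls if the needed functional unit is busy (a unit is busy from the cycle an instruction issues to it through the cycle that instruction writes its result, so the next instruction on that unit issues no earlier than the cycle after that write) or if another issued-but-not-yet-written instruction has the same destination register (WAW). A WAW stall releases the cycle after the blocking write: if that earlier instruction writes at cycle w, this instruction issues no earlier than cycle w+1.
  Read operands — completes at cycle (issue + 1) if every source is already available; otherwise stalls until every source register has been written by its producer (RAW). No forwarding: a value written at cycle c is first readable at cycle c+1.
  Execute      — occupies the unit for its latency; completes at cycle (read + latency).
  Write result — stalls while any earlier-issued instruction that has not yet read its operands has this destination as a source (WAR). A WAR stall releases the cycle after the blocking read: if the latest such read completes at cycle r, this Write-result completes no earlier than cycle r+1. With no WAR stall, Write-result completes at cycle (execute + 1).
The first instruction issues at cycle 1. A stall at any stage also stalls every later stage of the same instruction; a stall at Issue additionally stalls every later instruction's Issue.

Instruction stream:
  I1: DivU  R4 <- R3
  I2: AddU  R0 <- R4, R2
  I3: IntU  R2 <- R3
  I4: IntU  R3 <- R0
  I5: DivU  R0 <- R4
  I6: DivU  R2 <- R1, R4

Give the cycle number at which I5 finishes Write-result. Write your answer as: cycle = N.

I1: IS=1 RO=2 EX=9 WR=10
I2: IS=2 RO=11 EX=13 WR=14  [RAW R4: wait I1 write@10]
I3: IS=3 RO=4 EX=5 WR=12  [WAR R2: wait I2 read@11]
I4: IS=13 RO=15 EX=16 WR=17  [struct: IntU busy until I3 writes@12; RAW R0: wait I2 write@14]
I5: IS=15 RO=16 EX=23 WR=24  [WAW R0: wait I2 write@14]
I6: IS=25 RO=26 EX=33 WR=34  [struct: DivU busy until I5 writes@24]

cycle = 24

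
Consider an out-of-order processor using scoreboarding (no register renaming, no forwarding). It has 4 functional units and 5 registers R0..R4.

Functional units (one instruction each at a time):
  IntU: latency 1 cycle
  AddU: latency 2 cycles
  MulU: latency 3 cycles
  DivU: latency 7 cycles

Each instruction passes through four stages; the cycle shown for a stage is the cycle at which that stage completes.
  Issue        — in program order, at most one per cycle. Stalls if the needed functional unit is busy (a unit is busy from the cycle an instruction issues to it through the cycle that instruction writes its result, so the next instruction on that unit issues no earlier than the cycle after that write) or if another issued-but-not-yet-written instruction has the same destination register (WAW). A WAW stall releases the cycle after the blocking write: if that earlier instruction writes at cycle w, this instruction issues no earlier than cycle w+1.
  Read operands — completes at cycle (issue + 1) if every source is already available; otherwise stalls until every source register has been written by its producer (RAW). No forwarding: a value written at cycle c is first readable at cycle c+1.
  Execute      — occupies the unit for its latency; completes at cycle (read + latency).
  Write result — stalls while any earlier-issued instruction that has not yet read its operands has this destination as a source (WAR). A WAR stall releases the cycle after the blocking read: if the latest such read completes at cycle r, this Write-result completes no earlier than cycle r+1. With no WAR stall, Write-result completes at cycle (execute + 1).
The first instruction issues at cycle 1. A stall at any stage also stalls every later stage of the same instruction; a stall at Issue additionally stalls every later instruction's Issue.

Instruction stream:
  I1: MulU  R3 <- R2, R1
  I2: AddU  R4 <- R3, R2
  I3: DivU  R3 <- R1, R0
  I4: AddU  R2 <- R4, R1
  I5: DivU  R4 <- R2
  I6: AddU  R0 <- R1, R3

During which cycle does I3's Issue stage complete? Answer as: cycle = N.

cycle = 7

c1: issue I1 (MulU)
c2: I1 read-ops · issue I2 (AddU)
c5: I1 finished on MulU
c6: I1→R3
c7: I2 read-ops · issue I3 (DivU)
c8: I3 read-ops
c9: I2 finished on AddU
c10: I2→R4
c11: issue I4 (AddU)
c12: I4 read-ops
c14: I4 finished on AddU
c15: I3 finished on DivU · I4→R2
c16: I3→R3
c17: issue I5 (DivU)
c18: I5 read-ops · issue I6 (AddU)
c19: I6 read-ops
c21: I6 finished on AddU
c22: I6→R0
c25: I5 finished on DivU
c26: I5→R4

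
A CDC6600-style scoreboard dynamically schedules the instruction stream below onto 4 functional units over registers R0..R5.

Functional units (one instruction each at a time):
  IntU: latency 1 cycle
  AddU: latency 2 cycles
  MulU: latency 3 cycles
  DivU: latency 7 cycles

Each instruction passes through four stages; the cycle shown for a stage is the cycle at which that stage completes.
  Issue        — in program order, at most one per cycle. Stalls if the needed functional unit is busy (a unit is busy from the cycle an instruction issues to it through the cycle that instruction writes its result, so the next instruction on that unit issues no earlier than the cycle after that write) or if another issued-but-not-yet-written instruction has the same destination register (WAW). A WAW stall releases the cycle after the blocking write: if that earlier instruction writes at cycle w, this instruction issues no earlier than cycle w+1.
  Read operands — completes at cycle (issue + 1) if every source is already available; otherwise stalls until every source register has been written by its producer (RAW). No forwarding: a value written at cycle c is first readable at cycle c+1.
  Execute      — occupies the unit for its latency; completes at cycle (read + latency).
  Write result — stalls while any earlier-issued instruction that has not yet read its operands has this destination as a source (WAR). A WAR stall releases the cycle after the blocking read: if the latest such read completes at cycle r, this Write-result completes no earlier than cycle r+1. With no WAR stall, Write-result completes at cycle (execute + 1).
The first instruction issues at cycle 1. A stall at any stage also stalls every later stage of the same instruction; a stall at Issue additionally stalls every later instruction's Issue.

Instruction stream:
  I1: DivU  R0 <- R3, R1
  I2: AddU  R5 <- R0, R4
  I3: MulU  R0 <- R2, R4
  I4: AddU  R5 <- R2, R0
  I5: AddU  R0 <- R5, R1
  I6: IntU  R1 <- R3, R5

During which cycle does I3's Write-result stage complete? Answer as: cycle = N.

cycle = 16

I1  is:1  ro:2  ex:9  wr:10
I2  is:2  ro:11  ex:13  wr:14  — RAW R0: wait I1 write@10
I3  is:11  ro:12  ex:15  wr:16  — WAW R0: wait I1 write@10
I4  is:15  ro:17  ex:19  wr:20  — struct: AddU busy until I2 writes@14, RAW R0: wait I3 write@16
I5  is:21  ro:22  ex:24  wr:25  — struct: AddU busy until I4 writes@20
I6  is:22  ro:23  ex:24  wr:25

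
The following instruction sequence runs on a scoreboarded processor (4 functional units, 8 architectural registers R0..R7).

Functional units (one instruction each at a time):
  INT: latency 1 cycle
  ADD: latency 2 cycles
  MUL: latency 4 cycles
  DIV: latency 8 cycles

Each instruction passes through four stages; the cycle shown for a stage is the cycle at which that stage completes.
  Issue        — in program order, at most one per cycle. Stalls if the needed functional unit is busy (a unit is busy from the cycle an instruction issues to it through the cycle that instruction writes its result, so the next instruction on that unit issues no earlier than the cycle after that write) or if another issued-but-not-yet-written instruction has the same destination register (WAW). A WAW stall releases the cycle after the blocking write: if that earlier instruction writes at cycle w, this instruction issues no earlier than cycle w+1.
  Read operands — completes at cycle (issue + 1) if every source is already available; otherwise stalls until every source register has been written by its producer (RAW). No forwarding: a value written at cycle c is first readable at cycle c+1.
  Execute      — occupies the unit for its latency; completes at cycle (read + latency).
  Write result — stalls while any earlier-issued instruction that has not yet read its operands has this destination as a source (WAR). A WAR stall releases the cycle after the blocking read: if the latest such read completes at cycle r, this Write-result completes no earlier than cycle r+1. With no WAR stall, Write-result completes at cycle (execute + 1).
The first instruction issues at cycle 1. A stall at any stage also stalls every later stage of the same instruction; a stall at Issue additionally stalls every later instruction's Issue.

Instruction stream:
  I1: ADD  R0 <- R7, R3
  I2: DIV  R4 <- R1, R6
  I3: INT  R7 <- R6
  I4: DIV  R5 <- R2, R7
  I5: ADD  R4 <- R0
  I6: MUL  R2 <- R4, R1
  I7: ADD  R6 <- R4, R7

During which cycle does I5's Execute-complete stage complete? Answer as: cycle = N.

cycle = 17

I1  is:1  ro:2  ex:4  wr:5
I2  is:2  ro:3  ex:11  wr:12
I3  is:3  ro:4  ex:5  wr:6
I4  is:13  ro:14  ex:22  wr:23  — struct: DIV busy until I2 writes@12
I5  is:14  ro:15  ex:17  wr:18
I6  is:15  ro:19  ex:23  wr:24  — RAW R4: wait I5 write@18
I7  is:19  ro:20  ex:22  wr:23  — struct: ADD busy until I5 writes@18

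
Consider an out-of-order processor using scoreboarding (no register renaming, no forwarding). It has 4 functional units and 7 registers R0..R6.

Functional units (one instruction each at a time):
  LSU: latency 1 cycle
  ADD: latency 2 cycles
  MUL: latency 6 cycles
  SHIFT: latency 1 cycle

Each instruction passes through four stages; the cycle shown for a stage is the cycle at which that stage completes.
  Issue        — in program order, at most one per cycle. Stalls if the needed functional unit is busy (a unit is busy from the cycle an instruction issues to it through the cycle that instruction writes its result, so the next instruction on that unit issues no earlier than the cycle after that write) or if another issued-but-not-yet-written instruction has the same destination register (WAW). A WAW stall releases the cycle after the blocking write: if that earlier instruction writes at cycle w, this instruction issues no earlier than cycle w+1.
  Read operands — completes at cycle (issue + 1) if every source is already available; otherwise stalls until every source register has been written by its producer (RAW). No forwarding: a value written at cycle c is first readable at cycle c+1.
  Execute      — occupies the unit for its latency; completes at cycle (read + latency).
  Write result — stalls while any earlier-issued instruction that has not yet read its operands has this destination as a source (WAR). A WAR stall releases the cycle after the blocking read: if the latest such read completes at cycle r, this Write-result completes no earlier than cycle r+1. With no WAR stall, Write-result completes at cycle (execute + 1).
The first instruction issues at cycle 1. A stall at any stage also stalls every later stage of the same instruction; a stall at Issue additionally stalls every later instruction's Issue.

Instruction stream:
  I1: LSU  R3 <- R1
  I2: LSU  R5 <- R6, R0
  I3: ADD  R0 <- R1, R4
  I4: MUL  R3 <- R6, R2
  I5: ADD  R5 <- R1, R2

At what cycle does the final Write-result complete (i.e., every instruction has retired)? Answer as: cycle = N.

c1: I1→LSU
c2: I1 RO
c3: I1 EX
c4: I1 WR R3
c5: I2→LSU
c6: I2 RO; I3→ADD
c7: I2 EX; I3 RO; I4→MUL
c8: I2 WR R5; I4 RO
c9: I3 EX
c10: I3 WR R0
c11: I5→ADD
c12: I5 RO
c14: I4 EX; I5 EX
c15: I4 WR R3; I5 WR R5

cycle = 15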